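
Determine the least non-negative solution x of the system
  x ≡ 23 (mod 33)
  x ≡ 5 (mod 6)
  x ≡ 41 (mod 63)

gcd(33, 6) = 3 and 3 | (5 − 23), so the pair is consistent; merging gives x ≡ 23 (mod 66), where 66 = lcm(33, 6).
gcd(66, 63) = 3 and 3 | (41 − 23), so the pair is consistent; merging gives x ≡ 419 (mod 1386), where 1386 = lcm(66, 63).
The solution is unique modulo lcm(33, 6, 63) = 1386.

419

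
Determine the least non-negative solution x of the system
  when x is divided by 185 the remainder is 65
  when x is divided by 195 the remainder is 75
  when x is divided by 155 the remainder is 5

Combine the congruences pairwise.
gcd(185, 195) = 5 and 5 | (75 − 65), so the pair is consistent; merging gives x ≡ 7095 (mod 7215), where 7215 = lcm(185, 195).
gcd(7215, 155) = 5 and 5 | (5 − 7095), so the pair is consistent; merging gives x ≡ 194685 (mod 223665), where 223665 = lcm(7215, 155).
The solution is unique modulo lcm(185, 195, 155) = 223665.

194685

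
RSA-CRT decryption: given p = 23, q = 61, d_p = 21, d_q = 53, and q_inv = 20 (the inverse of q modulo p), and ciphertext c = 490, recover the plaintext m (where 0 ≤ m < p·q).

m₁ = c^(d_p) mod p: c ≡ 7 (mod 23), and 7^21 mod 23 = 10.
m₂ = c^(d_q) mod q: c ≡ 2 (mod 61), and 2^53 mod 61 = 51.
h = q_inv·(m₁ − m₂) mod p = 20·(10 − 51) mod 23 = 8.
m = m₂ + h·q = 51 + 8·61 = 539.

539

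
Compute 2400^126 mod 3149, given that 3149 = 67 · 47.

Mod 67: 2400 ≡ 55; by Fermat, exponent reduces to 126 mod 66 = 60; 55^60 ≡ 40 (mod 67).
Mod 47: 2400 ≡ 3; by Fermat, exponent reduces to 126 mod 46 = 34; 3^34 ≡ 4 (mod 47).
Combine by CRT: x ≡ 40 (mod 67), x ≡ 4 (mod 47) ⇒ x ≡ 1179 (mod 3149).

1179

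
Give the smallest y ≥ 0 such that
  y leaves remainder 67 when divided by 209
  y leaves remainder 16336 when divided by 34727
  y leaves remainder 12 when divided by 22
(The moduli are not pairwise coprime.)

Combine the congruences pairwise.
gcd(209, 34727) = 11 and 11 | (16336 − 67), so the pair is consistent; merging gives y ≡ 51063 (mod 659813), where 659813 = lcm(209, 34727).
gcd(659813, 22) = 11 and 11 | (12 − 51063), so the pair is consistent; merging gives y ≡ 710876 (mod 1319626), where 1319626 = lcm(659813, 22).
The solution is unique modulo lcm(209, 34727, 22) = 1319626.

710876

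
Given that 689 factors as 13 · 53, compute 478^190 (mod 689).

107

Mod 13: 478 ≡ 10; by Fermat, exponent reduces to 190 mod 12 = 10; 10^10 ≡ 3 (mod 13).
Mod 53: 478 ≡ 1; by Fermat, exponent reduces to 190 mod 52 = 34; 1^34 ≡ 1 (mod 53).
Combine by CRT: x ≡ 3 (mod 13), x ≡ 1 (mod 53) ⇒ x ≡ 107 (mod 689).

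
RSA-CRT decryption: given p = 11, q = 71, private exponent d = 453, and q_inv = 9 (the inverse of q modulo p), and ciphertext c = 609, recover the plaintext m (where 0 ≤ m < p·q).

d_p = d mod (p−1) = 453 mod 10 = 3; d_q = d mod (q−1) = 33.
m₁ = c^(d_p) mod p: c ≡ 4 (mod 11), and 4^3 mod 11 = 9.
m₂ = c^(d_q) mod q: c ≡ 41 (mod 71), and 41^33 mod 71 = 34.
h = q_inv·(m₁ − m₂) mod p = 9·(9 − 34) mod 11 = 6.
m = m₂ + h·q = 34 + 6·71 = 460.

460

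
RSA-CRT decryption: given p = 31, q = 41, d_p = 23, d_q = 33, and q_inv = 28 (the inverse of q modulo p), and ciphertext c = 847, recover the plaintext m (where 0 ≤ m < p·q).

m₁ = c^(d_p) mod p: c ≡ 10 (mod 31), and 10^23 mod 31 = 14.
m₂ = c^(d_q) mod q: c ≡ 27 (mod 41), and 27^33 mod 41 = 27.
h = q_inv·(m₁ − m₂) mod p = 28·(14 − 27) mod 31 = 8.
m = m₂ + h·q = 27 + 8·41 = 355.

355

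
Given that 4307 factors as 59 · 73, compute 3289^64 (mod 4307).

Mod 59: 3289 ≡ 44; by Fermat, exponent reduces to 64 mod 58 = 6; 44^6 ≡ 26 (mod 59).
Mod 73: 3289 ≡ 4; 4^64 ≡ 4 (mod 73).
Combine by CRT: x ≡ 26 (mod 59), x ≡ 4 (mod 73) ⇒ x ≡ 734 (mod 4307).

734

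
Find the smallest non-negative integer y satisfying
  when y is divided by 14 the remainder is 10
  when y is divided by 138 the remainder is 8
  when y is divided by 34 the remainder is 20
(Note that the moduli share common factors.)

Combine the congruences pairwise.
gcd(14, 138) = 2 and 2 | (8 − 10), so the pair is consistent; merging gives y ≡ 836 (mod 966), where 966 = lcm(14, 138).
gcd(966, 34) = 2 and 2 | (20 − 836), so the pair is consistent; merging gives y ≡ 836 (mod 16422), where 16422 = lcm(966, 34).
The solution is unique modulo lcm(14, 138, 34) = 16422.

836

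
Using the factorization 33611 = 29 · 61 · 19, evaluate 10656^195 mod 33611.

Mod 29: 10656 ≡ 13; by Fermat, exponent reduces to 195 mod 28 = 27; 13^27 ≡ 9 (mod 29).
Mod 61: 10656 ≡ 42; by Fermat, exponent reduces to 195 mod 60 = 15; 42^15 ≡ 1 (mod 61).
Mod 19: 10656 ≡ 16; by Fermat, exponent reduces to 195 mod 18 = 15; 16^15 ≡ 7 (mod 19).
Combine by CRT: x ≡ 9 (mod 29), x ≡ 1 (mod 61), x ≡ 7 (mod 19) ⇒ x ≡ 29647 (mod 33611).

29647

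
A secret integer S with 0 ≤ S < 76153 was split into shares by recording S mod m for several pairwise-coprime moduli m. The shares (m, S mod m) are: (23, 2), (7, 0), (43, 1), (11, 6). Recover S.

The moduli are pairwise coprime; N = 23·7·43·11 = 76153.
N/23 = 3311; 3311 ≡ 22 (mod 23); 22·22 ≡ 1, so inverse 22.
N/7 = 10879; 10879 ≡ 1 (mod 7), inverse 1.
N/43 = 1771; 1771 ≡ 8 (mod 43); 8·27 ≡ 1, so inverse 27.
N/11 = 6923; 6923 ≡ 4 (mod 11); 4·3 ≡ 1, so inverse 3.
S ≡ 2·3311·22 + 0·10879·1 + 1·1771·27 + 6·6923·3 = 318115.
318115 mod 76153 = 13503.

13503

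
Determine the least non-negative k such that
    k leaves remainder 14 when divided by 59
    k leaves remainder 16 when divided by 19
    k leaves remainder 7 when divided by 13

The moduli are pairwise coprime; N = 59·19·13 = 14573.
N/59 = 247; 247 ≡ 11 (mod 59); 11·43 ≡ 1, so inverse 43.
N/19 = 767; 767 ≡ 7 (mod 19); 7·11 ≡ 1, so inverse 11.
N/13 = 1121; 1121 ≡ 3 (mod 13); 3·9 ≡ 1, so inverse 9.
k ≡ 14·247·43 + 16·767·11 + 7·1121·9 = 354309.
354309 mod 14573 = 4557.

4557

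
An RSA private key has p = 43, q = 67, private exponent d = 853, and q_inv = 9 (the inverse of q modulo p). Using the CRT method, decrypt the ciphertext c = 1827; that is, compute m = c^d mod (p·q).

d_p = d mod (p−1) = 853 mod 42 = 13; d_q = d mod (q−1) = 61.
m₁ = c^(d_p) mod p: c ≡ 21 (mod 43), and 21^13 mod 43 = 41.
m₂ = c^(d_q) mod q: c ≡ 18 (mod 67), and 18^61 mod 67 = 2.
h = q_inv·(m₁ − m₂) mod p = 9·(41 − 2) mod 43 = 7.
m = m₂ + h·q = 2 + 7·67 = 471.

471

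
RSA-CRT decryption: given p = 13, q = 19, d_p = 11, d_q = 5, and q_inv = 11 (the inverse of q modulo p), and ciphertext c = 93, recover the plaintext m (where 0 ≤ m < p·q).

215

m₁ = c^(d_p) mod p: c ≡ 2 (mod 13), and 2^11 mod 13 = 7.
m₂ = c^(d_q) mod q: c ≡ 17 (mod 19), and 17^5 mod 19 = 6.
h = q_inv·(m₁ − m₂) mod p = 11·(7 − 6) mod 13 = 11.
m = m₂ + h·q = 6 + 11·19 = 215.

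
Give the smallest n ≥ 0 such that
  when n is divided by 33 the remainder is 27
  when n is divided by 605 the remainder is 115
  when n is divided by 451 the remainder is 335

11610

gcd(33, 605) = 11 and 11 | (115 − 27), so the pair is consistent; merging gives n ≡ 720 (mod 1815), where 1815 = lcm(33, 605).
gcd(1815, 451) = 11 and 11 | (335 − 720), so the pair is consistent; merging gives n ≡ 11610 (mod 74415), where 74415 = lcm(1815, 451).
The solution is unique modulo lcm(33, 605, 451) = 74415.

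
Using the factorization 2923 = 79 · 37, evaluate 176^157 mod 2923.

Mod 79: 176 ≡ 18; by Fermat, exponent reduces to 157 mod 78 = 1; 18^1 ≡ 18 (mod 79).
Mod 37: 176 ≡ 28; by Fermat, exponent reduces to 157 mod 36 = 13; 28^13 ≡ 25 (mod 37).
Combine by CRT: x ≡ 18 (mod 79), x ≡ 25 (mod 37) ⇒ x ≡ 2467 (mod 2923).

2467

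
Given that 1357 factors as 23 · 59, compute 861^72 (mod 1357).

144

Mod 23: 861 ≡ 10; by Fermat, exponent reduces to 72 mod 22 = 6; 10^6 ≡ 6 (mod 23).
Mod 59: 861 ≡ 35; by Fermat, exponent reduces to 72 mod 58 = 14; 35^14 ≡ 26 (mod 59).
Combine by CRT: x ≡ 6 (mod 23), x ≡ 26 (mod 59) ⇒ x ≡ 144 (mod 1357).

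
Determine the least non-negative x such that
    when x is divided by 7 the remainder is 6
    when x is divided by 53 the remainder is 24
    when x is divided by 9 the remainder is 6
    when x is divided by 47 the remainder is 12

The moduli are pairwise coprime; N = 7·53·9·47 = 156933.
N/7 = 22419; 22419 ≡ 5 (mod 7); 5·3 ≡ 1, so inverse 3.
N/53 = 2961; 2961 ≡ 46 (mod 53); 46·15 ≡ 1, so inverse 15.
N/9 = 17437; 17437 ≡ 4 (mod 9); 4·7 ≡ 1, so inverse 7.
N/47 = 3339; 3339 ≡ 2 (mod 47); 2·24 ≡ 1, so inverse 24.
x ≡ 6·22419·3 + 24·2961·15 + 6·17437·7 + 12·3339·24 = 3163488.
3163488 mod 156933 = 24828.

24828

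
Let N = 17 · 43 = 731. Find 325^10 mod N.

599

Mod 17: 325 ≡ 2; 2^10 ≡ 4 (mod 17).
Mod 43: 325 ≡ 24; 24^10 ≡ 40 (mod 43).
Combine by CRT: x ≡ 4 (mod 17), x ≡ 40 (mod 43) ⇒ x ≡ 599 (mod 731).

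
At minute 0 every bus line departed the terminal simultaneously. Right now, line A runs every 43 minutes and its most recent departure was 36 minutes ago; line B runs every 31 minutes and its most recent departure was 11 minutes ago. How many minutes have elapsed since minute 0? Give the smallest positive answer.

724

From t ≡ 36 (mod 43) write t = 36 + 43s. Substituting into t ≡ 11 (mod 31) gives 43s ≡ 6 (mod 31), and since 12⁻¹ ≡ 13 (mod 31), s ≡ 16. Hence t ≡ 36 + 43·16 = 724 (mod 1333).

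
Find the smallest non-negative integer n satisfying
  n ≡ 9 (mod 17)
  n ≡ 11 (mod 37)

196

From n ≡ 9 (mod 17) write n = 9 + 17t. Substituting into n ≡ 11 (mod 37) gives 17t ≡ 2 (mod 37), and since 17⁻¹ ≡ 24 (mod 37), t ≡ 11. Hence n ≡ 9 + 17·11 = 196 (mod 629).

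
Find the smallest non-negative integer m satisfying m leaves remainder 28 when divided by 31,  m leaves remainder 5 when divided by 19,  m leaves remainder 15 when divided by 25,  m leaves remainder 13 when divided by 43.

373640

Combine the congruences pairwise.
From m ≡ 28 (mod 31) write m = 28 + 31t. Substituting into m ≡ 5 (mod 19) gives 31t ≡ 15 (mod 19), and since 12⁻¹ ≡ 8 (mod 19), t ≡ 6. Hence m ≡ 28 + 31·6 = 214 (mod 589).
From m ≡ 214 (mod 589) write m = 214 + 589t. Substituting into m ≡ 15 (mod 25) gives 589t ≡ 1 (mod 25), and since 14⁻¹ ≡ 9 (mod 25), t ≡ 9. Hence m ≡ 214 + 589·9 = 5515 (mod 14725).
From m ≡ 5515 (mod 14725) write m = 5515 + 14725t. Substituting into m ≡ 13 (mod 43) gives 14725t ≡ 2 (mod 43), and since 19⁻¹ ≡ 34 (mod 43), t ≡ 25. Hence m ≡ 5515 + 14725·25 = 373640 (mod 633175).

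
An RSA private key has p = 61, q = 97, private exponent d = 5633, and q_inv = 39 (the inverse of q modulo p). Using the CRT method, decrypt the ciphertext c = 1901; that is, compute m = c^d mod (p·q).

5910

d_p = d mod (p−1) = 5633 mod 60 = 53; d_q = d mod (q−1) = 65.
m₁ = c^(d_p) mod p: c ≡ 10 (mod 61), and 10^53 mod 61 = 54.
m₂ = c^(d_q) mod q: c ≡ 58 (mod 97), and 58^65 mod 97 = 90.
h = q_inv·(m₁ − m₂) mod p = 39·(54 − 90) mod 61 = 60.
m = m₂ + h·q = 90 + 60·97 = 5910.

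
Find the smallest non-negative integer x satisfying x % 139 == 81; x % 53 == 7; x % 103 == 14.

The moduli are pairwise coprime; N = 139·53·103 = 758801.
N/139 = 5459; 5459 ≡ 38 (mod 139); 38·11 ≡ 1, so inverse 11.
N/53 = 14317; 14317 ≡ 7 (mod 53); 7·38 ≡ 1, so inverse 38.
N/103 = 7367; 7367 ≡ 54 (mod 103); 54·21 ≡ 1, so inverse 21.
x ≡ 81·5459·11 + 7·14317·38 + 14·7367·21 = 10838189.
10838189 mod 758801 = 214975.

214975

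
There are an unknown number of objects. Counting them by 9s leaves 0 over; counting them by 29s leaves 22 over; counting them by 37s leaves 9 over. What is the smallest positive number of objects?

1008

The moduli are pairwise coprime; M = 9·29·37 = 9657.
M/9 = 1073; 1073 ≡ 2 (mod 9); 2·5 ≡ 1, so inverse 5.
M/29 = 333; 333 ≡ 14 (mod 29); 14·27 ≡ 1, so inverse 27.
M/37 = 261; 261 ≡ 2 (mod 37); 2·19 ≡ 1, so inverse 19.
N ≡ 0·1073·5 + 22·333·27 + 9·261·19 = 242433.
242433 mod 9657 = 1008.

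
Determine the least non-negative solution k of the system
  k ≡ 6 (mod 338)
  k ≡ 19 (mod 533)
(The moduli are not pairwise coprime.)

Combine the congruences pairwise.
gcd(338, 533) = 13 and 13 | (19 − 6), so the pair is consistent; merging gives k ≡ 10146 (mod 13858), where 13858 = lcm(338, 533).
The solution is unique modulo lcm(338, 533) = 13858.

10146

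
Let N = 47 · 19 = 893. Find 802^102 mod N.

64

Mod 47: 802 ≡ 3; by Fermat, exponent reduces to 102 mod 46 = 10; 3^10 ≡ 17 (mod 47).
Mod 19: 802 ≡ 4; by Fermat, exponent reduces to 102 mod 18 = 12; 4^12 ≡ 7 (mod 19).
Combine by CRT: x ≡ 17 (mod 47), x ≡ 7 (mod 19) ⇒ x ≡ 64 (mod 893).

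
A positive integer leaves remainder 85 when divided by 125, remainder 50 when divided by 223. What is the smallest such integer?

From a ≡ 85 (mod 125) write a = 85 + 125t. Substituting into a ≡ 50 (mod 223) gives 125t ≡ 188 (mod 223), and since 125⁻¹ ≡ 157 (mod 223), t ≡ 80. Hence a ≡ 85 + 125·80 = 10085 (mod 27875).

10085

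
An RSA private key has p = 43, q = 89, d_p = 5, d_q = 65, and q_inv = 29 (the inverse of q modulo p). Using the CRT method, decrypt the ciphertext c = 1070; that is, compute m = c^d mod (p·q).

m₁ = c^(d_p) mod p: c ≡ 38 (mod 43), and 38^5 mod 43 = 14.
m₂ = c^(d_q) mod q: c ≡ 2 (mod 89), and 2^65 mod 89 = 45.
h = q_inv·(m₁ − m₂) mod p = 29·(14 − 45) mod 43 = 4.
m = m₂ + h·q = 45 + 4·89 = 401.

401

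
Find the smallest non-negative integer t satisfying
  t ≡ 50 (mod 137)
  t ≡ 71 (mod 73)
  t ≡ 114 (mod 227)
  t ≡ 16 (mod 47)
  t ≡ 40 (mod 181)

The moduli are pairwise coprime; N = 137·73·227·47·181 = 19312821089.
N/137 = 140969497; 140969497 ≡ 59 (mod 137); 59·72 ≡ 1, so inverse 72.
N/73 = 264559193; 264559193 ≡ 39 (mod 73); 39·15 ≡ 1, so inverse 15.
N/227 = 85078507; 85078507 ≡ 42 (mod 227); 42·200 ≡ 1, so inverse 200.
N/47 = 410911087; 410911087 ≡ 4 (mod 47); 4·12 ≡ 1, so inverse 12.
N/181 = 106700669; 106700669 ≡ 83 (mod 181); 83·24 ≡ 1, so inverse 24.
t ≡ 50·140969497·72 + 71·264559193·15 + 114·85078507·200 + 16·410911087·12 + 40·106700669·24 = 2910363260289.
2910363260289 mod 19312821089 = 13440096939.

13440096939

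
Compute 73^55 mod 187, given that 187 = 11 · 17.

Mod 11: 73 ≡ 7; by Fermat, exponent reduces to 55 mod 10 = 5; 7^5 ≡ 10 (mod 11).
Mod 17: 73 ≡ 5; by Fermat, exponent reduces to 55 mod 16 = 7; 5^7 ≡ 10 (mod 17).
Combine by CRT: x ≡ 10 (mod 11), x ≡ 10 (mod 17) ⇒ x ≡ 10 (mod 187).

10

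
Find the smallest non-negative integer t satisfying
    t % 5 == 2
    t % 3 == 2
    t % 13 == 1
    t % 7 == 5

The moduli are pairwise coprime; N = 5·3·13·7 = 1365.
N/5 = 273; 273 ≡ 3 (mod 5); 3·2 ≡ 1, so inverse 2.
N/3 = 455; 455 ≡ 2 (mod 3); 2·2 ≡ 1, so inverse 2.
N/13 = 105; 105 ≡ 1 (mod 13), inverse 1.
N/7 = 195; 195 ≡ 6 (mod 7); 6·6 ≡ 1, so inverse 6.
t ≡ 2·273·2 + 2·455·2 + 1·105·1 + 5·195·6 = 8867.
8867 mod 1365 = 677.

677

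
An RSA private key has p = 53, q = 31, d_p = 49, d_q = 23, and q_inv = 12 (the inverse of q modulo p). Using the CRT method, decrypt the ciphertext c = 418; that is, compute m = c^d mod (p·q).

1391

m₁ = c^(d_p) mod p: c ≡ 47 (mod 53), and 47^49 mod 53 = 13.
m₂ = c^(d_q) mod q: c ≡ 15 (mod 31), and 15^23 mod 31 = 27.
h = q_inv·(m₁ − m₂) mod p = 12·(13 − 27) mod 53 = 44.
m = m₂ + h·q = 27 + 44·31 = 1391.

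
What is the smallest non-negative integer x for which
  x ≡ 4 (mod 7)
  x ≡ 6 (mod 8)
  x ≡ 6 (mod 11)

270

From x ≡ 4 (mod 7) write x = 4 + 7t. Substituting into x ≡ 6 (mod 8) gives 7t ≡ 2 (mod 8), and since 7⁻¹ ≡ 7 (mod 8), t ≡ 6. Hence x ≡ 4 + 7·6 = 46 (mod 56).
From x ≡ 46 (mod 56) write x = 46 + 56t. Substituting into x ≡ 6 (mod 11) gives 56t ≡ 4 (mod 11), and since 1⁻¹ ≡ 1 (mod 11), t ≡ 4. Hence x ≡ 46 + 56·4 = 270 (mod 616).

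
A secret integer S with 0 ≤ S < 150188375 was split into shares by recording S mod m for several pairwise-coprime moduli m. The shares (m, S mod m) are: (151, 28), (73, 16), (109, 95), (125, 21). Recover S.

100251646

From S ≡ 28 (mod 151) write S = 28 + 151t. Substituting into S ≡ 16 (mod 73) gives 151t ≡ 61 (mod 73), and since 5⁻¹ ≡ 44 (mod 73), t ≡ 56. Hence S ≡ 28 + 151·56 = 8484 (mod 11023).
From S ≡ 8484 (mod 11023) write S = 8484 + 11023t. Substituting into S ≡ 95 (mod 109) gives 11023t ≡ 4 (mod 109), and since 14⁻¹ ≡ 39 (mod 109), t ≡ 47. Hence S ≡ 8484 + 11023·47 = 526565 (mod 1201507).
From S ≡ 526565 (mod 1201507) write S = 526565 + 1201507t. Substituting into S ≡ 21 (mod 125) gives 1201507t ≡ 81 (mod 125), and since 7⁻¹ ≡ 18 (mod 125), t ≡ 83. Hence S ≡ 526565 + 1201507·83 = 100251646 (mod 150188375).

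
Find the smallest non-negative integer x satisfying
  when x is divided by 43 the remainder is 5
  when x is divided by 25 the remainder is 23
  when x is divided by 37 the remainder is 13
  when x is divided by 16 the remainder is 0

120448

From x ≡ 5 (mod 43) write x = 5 + 43t. Substituting into x ≡ 23 (mod 25) gives 43t ≡ 18 (mod 25), and since 18⁻¹ ≡ 7 (mod 25), t ≡ 1. Hence x ≡ 5 + 43·1 = 48 (mod 1075).
From x ≡ 48 (mod 1075) write x = 48 + 1075t. Substituting into x ≡ 13 (mod 37) gives 1075t ≡ 2 (mod 37), and since 2⁻¹ ≡ 19 (mod 37), t ≡ 1. Hence x ≡ 48 + 1075·1 = 1123 (mod 39775).
From x ≡ 1123 (mod 39775) write x = 1123 + 39775t. Substituting into x ≡ 0 (mod 16) gives 39775t ≡ 13 (mod 16), and since 15⁻¹ ≡ 15 (mod 16), t ≡ 3. Hence x ≡ 1123 + 39775·3 = 120448 (mod 636400).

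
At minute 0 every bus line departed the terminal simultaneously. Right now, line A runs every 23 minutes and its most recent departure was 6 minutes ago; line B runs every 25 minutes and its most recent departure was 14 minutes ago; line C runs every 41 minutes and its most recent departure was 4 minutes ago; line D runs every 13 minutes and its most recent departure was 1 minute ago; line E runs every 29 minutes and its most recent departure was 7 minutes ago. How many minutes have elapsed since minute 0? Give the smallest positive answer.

Combine the congruences pairwise.
From t ≡ 6 (mod 23) write t = 6 + 23s. Substituting into t ≡ 14 (mod 25) gives 23s ≡ 8 (mod 25), and since 23⁻¹ ≡ 12 (mod 25), s ≡ 21. Hence t ≡ 6 + 23·21 = 489 (mod 575).
From t ≡ 489 (mod 575) write t = 489 + 575s. Substituting into t ≡ 4 (mod 41) gives 575s ≡ 7 (mod 41), and since 1⁻¹ ≡ 1 (mod 41), s ≡ 7. Hence t ≡ 489 + 575·7 = 4514 (mod 23575).
From t ≡ 4514 (mod 23575) write t = 4514 + 23575s. Substituting into t ≡ 1 (mod 13) gives 23575s ≡ 11 (mod 13), and since 6⁻¹ ≡ 11 (mod 13), s ≡ 4. Hence t ≡ 4514 + 23575·4 = 98814 (mod 306475).
From t ≡ 98814 (mod 306475) write t = 98814 + 306475s. Substituting into t ≡ 7 (mod 29) gives 306475s ≡ 25 (mod 29), and since 3⁻¹ ≡ 10 (mod 29), s ≡ 18. Hence t ≡ 98814 + 306475·18 = 5615364 (mod 8887775).

5615364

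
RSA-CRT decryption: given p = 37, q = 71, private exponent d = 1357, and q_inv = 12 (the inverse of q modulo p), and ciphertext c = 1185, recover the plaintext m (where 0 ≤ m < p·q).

d_p = d mod (p−1) = 1357 mod 36 = 25; d_q = d mod (q−1) = 27.
m₁ = c^(d_p) mod p: c ≡ 1 (mod 37), and 1^25 mod 37 = 1.
m₂ = c^(d_q) mod q: c ≡ 49 (mod 71), and 49^27 mod 71 = 15.
h = q_inv·(m₁ − m₂) mod p = 12·(1 − 15) mod 37 = 17.
m = m₂ + h·q = 15 + 17·71 = 1222.

1222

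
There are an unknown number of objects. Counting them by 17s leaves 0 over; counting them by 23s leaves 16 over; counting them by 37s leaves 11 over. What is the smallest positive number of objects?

The moduli are pairwise coprime; M = 17·23·37 = 14467.
M/17 = 851; 851 ≡ 1 (mod 17), inverse 1.
M/23 = 629; 629 ≡ 8 (mod 23); 8·3 ≡ 1, so inverse 3.
M/37 = 391; 391 ≡ 21 (mod 37); 21·30 ≡ 1, so inverse 30.
N ≡ 0·851·1 + 16·629·3 + 11·391·30 = 159222.
159222 mod 14467 = 85.

85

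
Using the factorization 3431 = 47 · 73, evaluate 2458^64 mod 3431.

Mod 47: 2458 ≡ 14; by Fermat, exponent reduces to 64 mod 46 = 18; 14^18 ≡ 16 (mod 47).
Mod 73: 2458 ≡ 49; 49^64 ≡ 64 (mod 73).
Combine by CRT: x ≡ 16 (mod 47), x ≡ 64 (mod 73) ⇒ x ≡ 721 (mod 3431).

721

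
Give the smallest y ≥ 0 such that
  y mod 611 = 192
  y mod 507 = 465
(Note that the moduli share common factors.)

16689

gcd(611, 507) = 13 and 13 | (465 − 192), so the pair is consistent; merging gives y ≡ 16689 (mod 23829), where 23829 = lcm(611, 507).
The solution is unique modulo lcm(611, 507) = 23829.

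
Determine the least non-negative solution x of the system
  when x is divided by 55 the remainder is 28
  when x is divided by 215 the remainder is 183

gcd(55, 215) = 5 and 5 | (183 − 28), so the pair is consistent; merging gives x ≡ 2118 (mod 2365), where 2365 = lcm(55, 215).
The solution is unique modulo lcm(55, 215) = 2365.

2118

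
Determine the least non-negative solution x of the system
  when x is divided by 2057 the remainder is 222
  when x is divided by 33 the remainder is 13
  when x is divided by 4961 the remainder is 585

10507

gcd(2057, 33) = 11 and 11 | (13 − 222), so the pair is consistent; merging gives x ≡ 4336 (mod 6171), where 6171 = lcm(2057, 33).
gcd(6171, 4961) = 121 and 121 | (585 − 4336), so the pair is consistent; merging gives x ≡ 10507 (mod 253011), where 253011 = lcm(6171, 4961).
The solution is unique modulo lcm(2057, 33, 4961) = 253011.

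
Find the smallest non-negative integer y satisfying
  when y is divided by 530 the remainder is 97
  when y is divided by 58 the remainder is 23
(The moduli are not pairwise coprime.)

14407

gcd(530, 58) = 2 and 2 | (23 − 97), so the pair is consistent; merging gives y ≡ 14407 (mod 15370), where 15370 = lcm(530, 58).
The solution is unique modulo lcm(530, 58) = 15370.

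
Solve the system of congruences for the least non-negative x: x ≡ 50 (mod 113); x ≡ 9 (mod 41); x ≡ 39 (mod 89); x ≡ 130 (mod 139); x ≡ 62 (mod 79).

2661130388

The moduli are pairwise coprime; N = 113·41·89·139·79 = 4527872597.
N/113 = 40069669; 40069669 ≡ 95 (mod 113); 95·69 ≡ 1, so inverse 69.
N/41 = 110435917; 110435917 ≡ 39 (mod 41); 39·20 ≡ 1, so inverse 20.
N/89 = 50874973; 50874973 ≡ 81 (mod 89); 81·11 ≡ 1, so inverse 11.
N/139 = 32574623; 32574623 ≡ 112 (mod 139); 112·36 ≡ 1, so inverse 36.
N/79 = 57314843; 57314843 ≡ 27 (mod 79); 27·41 ≡ 1, so inverse 41.
x ≡ 50·40069669·69 + 9·110435917·20 + 39·50874973·11 + 130·32574623·36 + 62·57314843·41 = 478087753073.
478087753073 mod 4527872597 = 2661130388.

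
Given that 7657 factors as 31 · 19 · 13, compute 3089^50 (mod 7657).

Mod 31: 3089 ≡ 20; by Fermat, exponent reduces to 50 mod 30 = 20; 20^20 ≡ 25 (mod 31).
Mod 19: 3089 ≡ 11; by Fermat, exponent reduces to 50 mod 18 = 14; 11^14 ≡ 7 (mod 19).
Mod 13: 3089 ≡ 8; by Fermat, exponent reduces to 50 mod 12 = 2; 8^2 ≡ 12 (mod 13).
Combine by CRT: x ≡ 25 (mod 31), x ≡ 7 (mod 19), x ≡ 12 (mod 13) ⇒ x ≡ 2040 (mod 7657).

2040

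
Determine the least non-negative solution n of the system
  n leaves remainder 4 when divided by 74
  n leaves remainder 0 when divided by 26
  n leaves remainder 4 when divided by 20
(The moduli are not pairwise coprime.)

gcd(74, 26) = 2 and 2 | (0 − 4), so the pair is consistent; merging gives n ≡ 78 (mod 962), where 962 = lcm(74, 26).
gcd(962, 20) = 2 and 2 | (4 − 78), so the pair is consistent; merging gives n ≡ 2964 (mod 9620), where 9620 = lcm(962, 20).
The solution is unique modulo lcm(74, 26, 20) = 9620.

2964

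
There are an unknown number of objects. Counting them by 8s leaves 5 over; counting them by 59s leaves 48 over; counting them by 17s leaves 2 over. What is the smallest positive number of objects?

The moduli are pairwise coprime; M = 8·59·17 = 8024.
M/8 = 1003; 1003 ≡ 3 (mod 8); 3·3 ≡ 1, so inverse 3.
M/59 = 136; 136 ≡ 18 (mod 59); 18·23 ≡ 1, so inverse 23.
M/17 = 472; 472 ≡ 13 (mod 17); 13·4 ≡ 1, so inverse 4.
N ≡ 5·1003·3 + 48·136·23 + 2·472·4 = 168965.
168965 mod 8024 = 461.

461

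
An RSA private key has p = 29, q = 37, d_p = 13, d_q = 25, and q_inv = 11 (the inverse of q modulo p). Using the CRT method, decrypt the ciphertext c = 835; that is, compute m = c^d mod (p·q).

691

m₁ = c^(d_p) mod p: c ≡ 23 (mod 29), and 23^13 mod 29 = 24.
m₂ = c^(d_q) mod q: c ≡ 21 (mod 37), and 21^25 mod 37 = 25.
h = q_inv·(m₁ − m₂) mod p = 11·(24 − 25) mod 29 = 18.
m = m₂ + h·q = 25 + 18·37 = 691.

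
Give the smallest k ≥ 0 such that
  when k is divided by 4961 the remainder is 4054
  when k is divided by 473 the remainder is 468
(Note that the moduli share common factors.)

38781

Combine the congruences pairwise.
gcd(4961, 473) = 11 and 11 | (468 − 4054), so the pair is consistent; merging gives k ≡ 38781 (mod 213323), where 213323 = lcm(4961, 473).
The solution is unique modulo lcm(4961, 473) = 213323.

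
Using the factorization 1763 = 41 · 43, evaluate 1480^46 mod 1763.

529

Mod 41: 1480 ≡ 4; by Fermat, exponent reduces to 46 mod 40 = 6; 4^6 ≡ 37 (mod 41).
Mod 43: 1480 ≡ 18; by Fermat, exponent reduces to 46 mod 42 = 4; 18^4 ≡ 13 (mod 43).
Combine by CRT: x ≡ 37 (mod 41), x ≡ 13 (mod 43) ⇒ x ≡ 529 (mod 1763).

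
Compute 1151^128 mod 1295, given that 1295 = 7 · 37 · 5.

Mod 7: 1151 ≡ 3; by Fermat, exponent reduces to 128 mod 6 = 2; 3^2 ≡ 2 (mod 7).
Mod 37: 1151 ≡ 4; by Fermat, exponent reduces to 128 mod 36 = 20; 4^20 ≡ 16 (mod 37).
Mod 5: 1151 ≡ 1; since 4 | 128, by Fermat 1^128 ≡ 1 (mod 5).
Combine by CRT: x ≡ 2 (mod 7), x ≡ 16 (mod 37), x ≡ 1 (mod 5) ⇒ x ≡ 16 (mod 1295).

16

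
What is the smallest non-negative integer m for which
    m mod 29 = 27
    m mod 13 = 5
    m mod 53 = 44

From m ≡ 27 (mod 29) write m = 27 + 29t. Substituting into m ≡ 5 (mod 13) gives 29t ≡ 4 (mod 13), and since 3⁻¹ ≡ 9 (mod 13), t ≡ 10. Hence m ≡ 27 + 29·10 = 317 (mod 377).
From m ≡ 317 (mod 377) write m = 317 + 377t. Substituting into m ≡ 44 (mod 53) gives 377t ≡ 45 (mod 53), and since 6⁻¹ ≡ 9 (mod 53), t ≡ 34. Hence m ≡ 317 + 377·34 = 13135 (mod 19981).

13135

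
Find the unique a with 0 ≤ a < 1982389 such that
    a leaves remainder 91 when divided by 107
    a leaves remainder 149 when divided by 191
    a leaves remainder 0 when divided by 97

The moduli are pairwise coprime; N = 107·191·97 = 1982389.
N/107 = 18527; 18527 ≡ 16 (mod 107); 16·87 ≡ 1, so inverse 87.
N/191 = 10379; 10379 ≡ 65 (mod 191); 65·144 ≡ 1, so inverse 144.
N/97 = 20437; 20437 ≡ 67 (mod 97); 67·42 ≡ 1, so inverse 42.
a ≡ 91·18527·87 + 149·10379·144 + 0·20437·42 = 369370083.
369370083 mod 1982389 = 645729.

645729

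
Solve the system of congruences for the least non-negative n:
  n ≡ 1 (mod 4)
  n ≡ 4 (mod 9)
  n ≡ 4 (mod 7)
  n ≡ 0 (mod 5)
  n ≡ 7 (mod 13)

From n ≡ 1 (mod 4) write n = 1 + 4t. Substituting into n ≡ 4 (mod 9) gives 4t ≡ 3 (mod 9), and since 4⁻¹ ≡ 7 (mod 9), t ≡ 3. Hence n ≡ 1 + 4·3 = 13 (mod 36).
From n ≡ 13 (mod 36) write n = 13 + 36t. Substituting into n ≡ 4 (mod 7) gives 36t ≡ 5 (mod 7), and since 1⁻¹ ≡ 1 (mod 7), t ≡ 5. Hence n ≡ 13 + 36·5 = 193 (mod 252).
From n ≡ 193 (mod 252) write n = 193 + 252t. Substituting into n ≡ 0 (mod 5) gives 252t ≡ 2 (mod 5), and since 2⁻¹ ≡ 3 (mod 5), t ≡ 1. Hence n ≡ 193 + 252·1 = 445 (mod 1260).
From n ≡ 445 (mod 1260) write n = 445 + 1260t. Substituting into n ≡ 7 (mod 13) gives 1260t ≡ 4 (mod 13), and since 12⁻¹ ≡ 12 (mod 13), t ≡ 9. Hence n ≡ 445 + 1260·9 = 11785 (mod 16380).

11785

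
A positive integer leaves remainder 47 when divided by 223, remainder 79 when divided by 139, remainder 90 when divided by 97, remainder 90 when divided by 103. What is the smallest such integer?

From t ≡ 47 (mod 223) write t = 47 + 223s. Substituting into t ≡ 79 (mod 139) gives 223s ≡ 32 (mod 139), and since 84⁻¹ ≡ 48 (mod 139), s ≡ 7. Hence t ≡ 47 + 223·7 = 1608 (mod 30997).
From t ≡ 1608 (mod 30997) write t = 1608 + 30997s. Substituting into t ≡ 90 (mod 97) gives 30997s ≡ 34 (mod 97), and since 54⁻¹ ≡ 9 (mod 97), s ≡ 15. Hence t ≡ 1608 + 30997·15 = 466563 (mod 3006709).
From t ≡ 466563 (mod 3006709) write t = 466563 + 3006709s. Substituting into t ≡ 90 (mod 103) gives 3006709s ≡ 14 (mod 103), and since 36⁻¹ ≡ 83 (mod 103), s ≡ 29. Hence t ≡ 466563 + 3006709·29 = 87661124 (mod 309691027).

87661124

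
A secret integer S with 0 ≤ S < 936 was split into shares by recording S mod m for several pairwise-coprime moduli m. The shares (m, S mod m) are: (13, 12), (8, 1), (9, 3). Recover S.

The moduli are pairwise coprime; N = 13·8·9 = 936.
N/13 = 72; 72 ≡ 7 (mod 13); 7·2 ≡ 1, so inverse 2.
N/8 = 117; 117 ≡ 5 (mod 8); 5·5 ≡ 1, so inverse 5.
N/9 = 104; 104 ≡ 5 (mod 9); 5·2 ≡ 1, so inverse 2.
S ≡ 12·72·2 + 1·117·5 + 3·104·2 = 2937.
2937 mod 936 = 129.

129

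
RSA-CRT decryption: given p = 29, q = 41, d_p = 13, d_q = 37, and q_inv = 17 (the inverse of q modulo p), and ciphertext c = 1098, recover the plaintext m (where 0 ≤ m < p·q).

m₁ = c^(d_p) mod p: c ≡ 25 (mod 29), and 25^13 mod 29 = 7.
m₂ = c^(d_q) mod q: c ≡ 32 (mod 41), and 32^37 mod 41 = 32.
h = q_inv·(m₁ − m₂) mod p = 17·(7 − 32) mod 29 = 10.
m = m₂ + h·q = 32 + 10·41 = 442.

442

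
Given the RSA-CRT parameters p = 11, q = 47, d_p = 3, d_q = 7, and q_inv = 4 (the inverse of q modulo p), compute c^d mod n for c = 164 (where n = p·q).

m₁ = c^(d_p) mod p: c ≡ 10 (mod 11), and 10^3 mod 11 = 10.
m₂ = c^(d_q) mod q: c ≡ 23 (mod 47), and 23^7 mod 47 = 29.
h = q_inv·(m₁ − m₂) mod p = 4·(10 − 29) mod 11 = 1.
m = m₂ + h·q = 29 + 1·47 = 76.

76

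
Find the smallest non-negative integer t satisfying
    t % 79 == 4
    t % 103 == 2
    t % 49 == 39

320744

The moduli are pairwise coprime; N = 79·103·49 = 398713.
N/79 = 5047; 5047 ≡ 70 (mod 79); 70·35 ≡ 1, so inverse 35.
N/103 = 3871; 3871 ≡ 60 (mod 103); 60·91 ≡ 1, so inverse 91.
N/49 = 8137; 8137 ≡ 3 (mod 49); 3·33 ≡ 1, so inverse 33.
t ≡ 4·5047·35 + 2·3871·91 + 39·8137·33 = 11883421.
11883421 mod 398713 = 320744.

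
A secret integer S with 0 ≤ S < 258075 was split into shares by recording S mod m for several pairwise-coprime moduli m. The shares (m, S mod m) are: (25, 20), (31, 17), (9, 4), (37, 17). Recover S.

256945

The moduli are pairwise coprime; N = 25·31·9·37 = 258075.
N/25 = 10323; 10323 ≡ 23 (mod 25); 23·12 ≡ 1, so inverse 12.
N/31 = 8325; 8325 ≡ 17 (mod 31); 17·11 ≡ 1, so inverse 11.
N/9 = 28675; 28675 ≡ 1 (mod 9), inverse 1.
N/37 = 6975; 6975 ≡ 19 (mod 37); 19·2 ≡ 1, so inverse 2.
S ≡ 20·10323·12 + 17·8325·11 + 4·28675·1 + 17·6975·2 = 4386145.
4386145 mod 258075 = 256945.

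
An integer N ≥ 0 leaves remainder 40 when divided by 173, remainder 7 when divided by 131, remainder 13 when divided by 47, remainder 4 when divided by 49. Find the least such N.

The moduli are pairwise coprime; M = 173·131·47·49 = 52192889.
M/173 = 301693; 301693 ≡ 154 (mod 173); 154·91 ≡ 1, so inverse 91.
M/131 = 398419; 398419 ≡ 48 (mod 131); 48·101 ≡ 1, so inverse 101.
M/47 = 1110487; 1110487 ≡ 18 (mod 47); 18·34 ≡ 1, so inverse 34.
M/49 = 1065161; 1065161 ≡ 48 (mod 49); 48·48 ≡ 1, so inverse 48.
N ≡ 40·301693·91 + 7·398419·101 + 13·1110487·34 + 4·1065161·48 = 2075190919.
2075190919 mod 52192889 = 39668248.

39668248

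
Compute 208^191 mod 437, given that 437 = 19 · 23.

Mod 19: 208 ≡ 18; by Fermat, exponent reduces to 191 mod 18 = 11; 18^11 ≡ 18 (mod 19).
Mod 23: 208 ≡ 1; by Fermat, exponent reduces to 191 mod 22 = 15; 1^15 ≡ 1 (mod 23).
Combine by CRT: x ≡ 18 (mod 19), x ≡ 1 (mod 23) ⇒ x ≡ 208 (mod 437).

208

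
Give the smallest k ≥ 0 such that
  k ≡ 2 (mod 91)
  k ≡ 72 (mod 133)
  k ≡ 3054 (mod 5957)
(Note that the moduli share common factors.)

241334

gcd(91, 133) = 7 and 7 | (72 − 2), so the pair is consistent; merging gives k ≡ 1003 (mod 1729), where 1729 = lcm(91, 133).
gcd(1729, 5957) = 7 and 7 | (3054 − 1003), so the pair is consistent; merging gives k ≡ 241334 (mod 1471379), where 1471379 = lcm(1729, 5957).
The solution is unique modulo lcm(91, 133, 5957) = 1471379.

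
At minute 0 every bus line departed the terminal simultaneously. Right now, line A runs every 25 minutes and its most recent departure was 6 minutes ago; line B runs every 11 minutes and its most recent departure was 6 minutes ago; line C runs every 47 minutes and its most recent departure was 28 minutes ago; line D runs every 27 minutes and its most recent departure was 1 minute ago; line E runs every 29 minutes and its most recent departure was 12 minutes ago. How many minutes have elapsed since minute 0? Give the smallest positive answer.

3378106

Combine the congruences pairwise.
From t ≡ 6 (mod 25) write t = 6 + 25s. Substituting into t ≡ 6 (mod 11) gives 25s ≡ 0 (mod 11), and since 3⁻¹ ≡ 4 (mod 11), s ≡ 0. Hence t ≡ 6 + 25·0 = 6 (mod 275).
From t ≡ 6 (mod 275) write t = 6 + 275s. Substituting into t ≡ 28 (mod 47) gives 275s ≡ 22 (mod 47), and since 40⁻¹ ≡ 20 (mod 47), s ≡ 17. Hence t ≡ 6 + 275·17 = 4681 (mod 12925).
From t ≡ 4681 (mod 12925) write t = 4681 + 12925s. Substituting into t ≡ 1 (mod 27) gives 12925s ≡ 18 (mod 27), and since 19⁻¹ ≡ 10 (mod 27), s ≡ 18. Hence t ≡ 4681 + 12925·18 = 237331 (mod 348975).
From t ≡ 237331 (mod 348975) write t = 237331 + 348975s. Substituting into t ≡ 12 (mod 29) gives 348975s ≡ 17 (mod 29), and since 18⁻¹ ≡ 21 (mod 29), s ≡ 9. Hence t ≡ 237331 + 348975·9 = 3378106 (mod 10120275).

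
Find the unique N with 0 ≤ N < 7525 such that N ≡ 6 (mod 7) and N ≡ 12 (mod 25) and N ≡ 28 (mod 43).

The moduli are pairwise coprime; M = 7·25·43 = 7525.
M/7 = 1075; 1075 ≡ 4 (mod 7); 4·2 ≡ 1, so inverse 2.
M/25 = 301; 301 ≡ 1 (mod 25), inverse 1.
M/43 = 175; 175 ≡ 3 (mod 43); 3·29 ≡ 1, so inverse 29.
N ≡ 6·1075·2 + 12·301·1 + 28·175·29 = 158612.
158612 mod 7525 = 587.

587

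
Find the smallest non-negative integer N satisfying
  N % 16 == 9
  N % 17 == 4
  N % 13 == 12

3353

The moduli are pairwise coprime; M = 16·17·13 = 3536.
M/16 = 221; 221 ≡ 13 (mod 16); 13·5 ≡ 1, so inverse 5.
M/17 = 208; 208 ≡ 4 (mod 17); 4·13 ≡ 1, so inverse 13.
M/13 = 272; 272 ≡ 12 (mod 13); 12·12 ≡ 1, so inverse 12.
N ≡ 9·221·5 + 4·208·13 + 12·272·12 = 59929.
59929 mod 3536 = 3353.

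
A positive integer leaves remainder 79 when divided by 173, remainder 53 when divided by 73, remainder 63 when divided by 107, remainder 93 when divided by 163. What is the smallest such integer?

From N ≡ 79 (mod 173) write N = 79 + 173t. Substituting into N ≡ 53 (mod 73) gives 173t ≡ 47 (mod 73), and since 27⁻¹ ≡ 46 (mod 73), t ≡ 45. Hence N ≡ 79 + 173·45 = 7864 (mod 12629).
From N ≡ 7864 (mod 12629) write N = 7864 + 12629t. Substituting into N ≡ 63 (mod 107) gives 12629t ≡ 10 (mod 107), and since 3⁻¹ ≡ 36 (mod 107), t ≡ 39. Hence N ≡ 7864 + 12629·39 = 500395 (mod 1351303).
From N ≡ 500395 (mod 1351303) write N = 500395 + 1351303t. Substituting into N ≡ 93 (mod 163) gives 1351303t ≡ 108 (mod 163), and since 33⁻¹ ≡ 84 (mod 163), t ≡ 107. Hence N ≡ 500395 + 1351303·107 = 145089816 (mod 220262389).

145089816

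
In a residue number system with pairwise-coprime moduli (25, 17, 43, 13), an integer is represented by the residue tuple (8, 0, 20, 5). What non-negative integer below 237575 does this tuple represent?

11458

The moduli are pairwise coprime; N = 25·17·43·13 = 237575.
N/25 = 9503; 9503 ≡ 3 (mod 25); 3·17 ≡ 1, so inverse 17.
N/17 = 13975; 13975 ≡ 1 (mod 17), inverse 1.
N/43 = 5525; 5525 ≡ 21 (mod 43); 21·41 ≡ 1, so inverse 41.
N/13 = 18275; 18275 ≡ 10 (mod 13); 10·4 ≡ 1, so inverse 4.
x ≡ 8·9503·17 + 0·13975·1 + 20·5525·41 + 5·18275·4 = 6188408.
6188408 mod 237575 = 11458.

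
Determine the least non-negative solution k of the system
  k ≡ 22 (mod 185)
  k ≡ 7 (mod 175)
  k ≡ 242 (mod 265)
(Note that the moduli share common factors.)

gcd(185, 175) = 5 and 5 | (7 − 22), so the pair is consistent; merging gives k ≡ 2982 (mod 6475), where 6475 = lcm(185, 175).
gcd(6475, 265) = 5 and 5 | (242 − 2982), so the pair is consistent; merging gives k ≡ 281407 (mod 343175), where 343175 = lcm(6475, 265).
The solution is unique modulo lcm(185, 175, 265) = 343175.

281407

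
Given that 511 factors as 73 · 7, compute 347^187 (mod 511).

Mod 73: 347 ≡ 55; by Fermat, exponent reduces to 187 mod 72 = 43; 55^43 ≡ 16 (mod 73).
Mod 7: 347 ≡ 4; by Fermat, exponent reduces to 187 mod 6 = 1; 4^1 ≡ 4 (mod 7).
Combine by CRT: x ≡ 16 (mod 73), x ≡ 4 (mod 7) ⇒ x ≡ 235 (mod 511).

235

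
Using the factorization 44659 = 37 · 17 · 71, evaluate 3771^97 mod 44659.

Mod 37: 3771 ≡ 34; by Fermat, exponent reduces to 97 mod 36 = 25; 34^25 ≡ 33 (mod 37).
Mod 17: 3771 ≡ 14; by Fermat, exponent reduces to 97 mod 16 = 1; 14^1 ≡ 14 (mod 17).
Mod 71: 3771 ≡ 8; by Fermat, exponent reduces to 97 mod 70 = 27; 8^27 ≡ 60 (mod 71).
Combine by CRT: x ≡ 33 (mod 37), x ≡ 14 (mod 17), x ≡ 60 (mod 71) ⇒ x ≡ 19088 (mod 44659).

19088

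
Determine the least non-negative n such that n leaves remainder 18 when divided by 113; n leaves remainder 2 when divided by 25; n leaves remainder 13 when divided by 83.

From n ≡ 18 (mod 113) write n = 18 + 113t. Substituting into n ≡ 2 (mod 25) gives 113t ≡ 9 (mod 25), and since 13⁻¹ ≡ 2 (mod 25), t ≡ 18. Hence n ≡ 18 + 113·18 = 2052 (mod 2825).
From n ≡ 2052 (mod 2825) write n = 2052 + 2825t. Substituting into n ≡ 13 (mod 83) gives 2825t ≡ 36 (mod 83), and since 3⁻¹ ≡ 28 (mod 83), t ≡ 12. Hence n ≡ 2052 + 2825·12 = 35952 (mod 234475).

35952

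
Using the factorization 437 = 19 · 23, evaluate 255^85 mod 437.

141

Mod 19: 255 ≡ 8; by Fermat, exponent reduces to 85 mod 18 = 13; 8^13 ≡ 8 (mod 19).
Mod 23: 255 ≡ 2; by Fermat, exponent reduces to 85 mod 22 = 19; 2^19 ≡ 3 (mod 23).
Combine by CRT: x ≡ 8 (mod 19), x ≡ 3 (mod 23) ⇒ x ≡ 141 (mod 437).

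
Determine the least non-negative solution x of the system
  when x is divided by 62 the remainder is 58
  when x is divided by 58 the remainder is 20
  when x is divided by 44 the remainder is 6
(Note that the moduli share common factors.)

gcd(62, 58) = 2 and 2 | (20 − 58), so the pair is consistent; merging gives x ≡ 368 (mod 1798), where 1798 = lcm(62, 58).
gcd(1798, 44) = 2 and 2 | (6 − 368), so the pair is consistent; merging gives x ≡ 16550 (mod 39556), where 39556 = lcm(1798, 44).
The solution is unique modulo lcm(62, 58, 44) = 39556.

16550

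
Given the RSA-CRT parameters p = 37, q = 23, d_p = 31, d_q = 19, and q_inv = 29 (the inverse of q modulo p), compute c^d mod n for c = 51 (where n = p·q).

m₁ = c^(d_p) mod p: c ≡ 14 (mod 37), and 14^31 mod 37 = 23.
m₂ = c^(d_q) mod q: c ≡ 5 (mod 23), and 5^19 mod 23 = 7.
h = q_inv·(m₁ − m₂) mod p = 29·(23 − 7) mod 37 = 20.
m = m₂ + h·q = 7 + 20·23 = 467.

467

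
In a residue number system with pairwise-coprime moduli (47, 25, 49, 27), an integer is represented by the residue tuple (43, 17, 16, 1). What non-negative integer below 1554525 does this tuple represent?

625942

From x ≡ 43 (mod 47) write x = 43 + 47t. Substituting into x ≡ 17 (mod 25) gives 47t ≡ 24 (mod 25), and since 22⁻¹ ≡ 8 (mod 25), t ≡ 17. Hence x ≡ 43 + 47·17 = 842 (mod 1175).
From x ≡ 842 (mod 1175) write x = 842 + 1175t. Substituting into x ≡ 16 (mod 49) gives 1175t ≡ 7 (mod 49), and since 48⁻¹ ≡ 48 (mod 49), t ≡ 42. Hence x ≡ 842 + 1175·42 = 50192 (mod 57575).
From x ≡ 50192 (mod 57575) write x = 50192 + 57575t. Substituting into x ≡ 1 (mod 27) gives 57575t ≡ 2 (mod 27), and since 11⁻¹ ≡ 5 (mod 27), t ≡ 10. Hence x ≡ 50192 + 57575·10 = 625942 (mod 1554525).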